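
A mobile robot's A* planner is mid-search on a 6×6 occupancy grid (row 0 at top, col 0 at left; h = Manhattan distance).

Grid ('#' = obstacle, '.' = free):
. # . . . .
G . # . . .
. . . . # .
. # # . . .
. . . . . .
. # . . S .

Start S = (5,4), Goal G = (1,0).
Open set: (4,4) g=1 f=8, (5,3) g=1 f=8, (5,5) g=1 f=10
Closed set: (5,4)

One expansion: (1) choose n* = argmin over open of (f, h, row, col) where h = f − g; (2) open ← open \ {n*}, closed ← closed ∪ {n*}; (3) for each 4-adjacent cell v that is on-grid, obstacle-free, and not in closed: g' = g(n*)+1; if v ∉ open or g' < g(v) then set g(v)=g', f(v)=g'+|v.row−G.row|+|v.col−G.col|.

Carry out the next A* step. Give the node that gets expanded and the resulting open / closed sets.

step 1: expand (4,4) (f=8, h=7) → closed; open now [(3,4) g=2 f=8, (4,3) g=2 f=8, (4,5) g=2 f=10, (5,3) g=1 f=8, (5,5) g=1 f=10]

expanded=(4,4); open=[(3,4) g=2 f=8, (4,3) g=2 f=8, (4,5) g=2 f=10, (5,3) g=1 f=8, (5,5) g=1 f=10]; closed=[(4,4), (5,4)]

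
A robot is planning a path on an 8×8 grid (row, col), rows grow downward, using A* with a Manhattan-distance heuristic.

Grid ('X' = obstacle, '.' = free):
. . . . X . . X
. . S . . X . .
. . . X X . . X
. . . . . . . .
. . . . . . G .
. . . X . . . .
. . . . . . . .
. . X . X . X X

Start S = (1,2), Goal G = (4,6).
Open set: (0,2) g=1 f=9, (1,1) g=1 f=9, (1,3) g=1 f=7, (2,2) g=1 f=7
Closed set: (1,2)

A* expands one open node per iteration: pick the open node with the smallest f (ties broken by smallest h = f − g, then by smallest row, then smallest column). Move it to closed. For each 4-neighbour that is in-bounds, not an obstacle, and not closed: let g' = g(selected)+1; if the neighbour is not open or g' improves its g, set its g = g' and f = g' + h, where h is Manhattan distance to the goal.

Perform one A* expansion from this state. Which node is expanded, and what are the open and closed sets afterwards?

expanded=(1,3); open=[(0,2) g=1 f=9, (0,3) g=2 f=9, (1,1) g=1 f=9, (1,4) g=2 f=7, (2,2) g=1 f=7]; closed=[(1,2), (1,3)]

step 1: expand (1,3) (f=7, h=6) → closed; open now [(0,2) g=1 f=9, (0,3) g=2 f=9, (1,1) g=1 f=9, (1,4) g=2 f=7, (2,2) g=1 f=7]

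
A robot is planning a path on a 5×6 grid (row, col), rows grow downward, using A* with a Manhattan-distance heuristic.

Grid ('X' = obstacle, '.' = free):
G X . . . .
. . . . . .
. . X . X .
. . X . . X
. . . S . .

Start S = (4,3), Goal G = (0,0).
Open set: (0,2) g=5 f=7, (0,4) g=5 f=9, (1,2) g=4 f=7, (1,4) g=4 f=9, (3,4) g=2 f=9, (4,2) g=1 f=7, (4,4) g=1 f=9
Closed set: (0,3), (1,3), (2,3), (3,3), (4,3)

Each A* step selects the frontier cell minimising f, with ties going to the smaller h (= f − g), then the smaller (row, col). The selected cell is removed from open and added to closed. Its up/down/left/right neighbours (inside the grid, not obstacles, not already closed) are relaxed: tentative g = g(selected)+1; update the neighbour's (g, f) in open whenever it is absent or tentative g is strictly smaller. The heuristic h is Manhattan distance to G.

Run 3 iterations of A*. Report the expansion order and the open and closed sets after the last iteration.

step 1: expand (0,2) (f=7, h=2) → closed; open now [(0,4) g=5 f=9, (1,2) g=4 f=7, (1,4) g=4 f=9, (3,4) g=2 f=9, (4,2) g=1 f=7, (4,4) g=1 f=9]
step 2: expand (1,2) (f=7, h=3) → closed; open now [(0,4) g=5 f=9, (1,1) g=5 f=7, (1,4) g=4 f=9, (3,4) g=2 f=9, (4,2) g=1 f=7, (4,4) g=1 f=9]
step 3: expand (1,1) (f=7, h=2) → closed; open now [(0,4) g=5 f=9, (1,0) g=6 f=7, (1,4) g=4 f=9, (2,1) g=6 f=9, (3,4) g=2 f=9, (4,2) g=1 f=7, (4,4) g=1 f=9]

order=[(0,2) → (1,2) → (1,1)]; open=[(0,4) g=5 f=9, (1,0) g=6 f=7, (1,4) g=4 f=9, (2,1) g=6 f=9, (3,4) g=2 f=9, (4,2) g=1 f=7, (4,4) g=1 f=9]; closed=[(0,2), (0,3), (1,1), (1,2), (1,3), (2,3), (3,3), (4,3)]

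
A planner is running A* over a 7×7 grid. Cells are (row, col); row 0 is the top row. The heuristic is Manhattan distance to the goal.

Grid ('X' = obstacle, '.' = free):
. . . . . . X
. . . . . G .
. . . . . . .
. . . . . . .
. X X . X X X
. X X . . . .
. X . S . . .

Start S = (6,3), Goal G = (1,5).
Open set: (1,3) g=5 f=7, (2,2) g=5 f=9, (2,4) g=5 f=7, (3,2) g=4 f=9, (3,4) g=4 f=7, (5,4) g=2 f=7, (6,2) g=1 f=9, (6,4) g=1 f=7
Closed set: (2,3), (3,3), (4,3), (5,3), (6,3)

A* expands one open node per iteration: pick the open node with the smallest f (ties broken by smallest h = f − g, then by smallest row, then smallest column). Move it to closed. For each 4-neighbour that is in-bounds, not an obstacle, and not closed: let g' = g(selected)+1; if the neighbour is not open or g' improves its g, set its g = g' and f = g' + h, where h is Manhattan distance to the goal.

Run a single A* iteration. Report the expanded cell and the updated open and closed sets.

expanded=(1,3); open=[(0,3) g=6 f=9, (1,2) g=6 f=9, (1,4) g=6 f=7, (2,2) g=5 f=9, (2,4) g=5 f=7, (3,2) g=4 f=9, (3,4) g=4 f=7, (5,4) g=2 f=7, (6,2) g=1 f=9, (6,4) g=1 f=7]; closed=[(1,3), (2,3), (3,3), (4,3), (5,3), (6,3)]

step 1: expand (1,3) (f=7, h=2) → closed; open now [(0,3) g=6 f=9, (1,2) g=6 f=9, (1,4) g=6 f=7, (2,2) g=5 f=9, (2,4) g=5 f=7, (3,2) g=4 f=9, (3,4) g=4 f=7, (5,4) g=2 f=7, (6,2) g=1 f=9, (6,4) g=1 f=7]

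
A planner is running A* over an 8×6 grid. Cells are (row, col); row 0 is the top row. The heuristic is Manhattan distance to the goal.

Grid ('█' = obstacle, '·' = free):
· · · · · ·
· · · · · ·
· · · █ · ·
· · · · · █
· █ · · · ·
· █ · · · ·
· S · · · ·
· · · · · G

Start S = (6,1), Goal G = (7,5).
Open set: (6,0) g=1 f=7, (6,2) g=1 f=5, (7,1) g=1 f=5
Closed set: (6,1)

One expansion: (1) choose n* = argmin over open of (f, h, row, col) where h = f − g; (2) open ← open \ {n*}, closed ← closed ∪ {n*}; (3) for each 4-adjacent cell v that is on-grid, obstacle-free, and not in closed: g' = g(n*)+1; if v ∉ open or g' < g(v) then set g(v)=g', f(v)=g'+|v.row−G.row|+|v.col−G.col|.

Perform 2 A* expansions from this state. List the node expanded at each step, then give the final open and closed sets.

step 1: expand (6,2) (f=5, h=4) → closed; open now [(5,2) g=2 f=7, (6,0) g=1 f=7, (6,3) g=2 f=5, (7,1) g=1 f=5, (7,2) g=2 f=5]
step 2: expand (6,3) (f=5, h=3) → closed; open now [(5,2) g=2 f=7, (5,3) g=3 f=7, (6,0) g=1 f=7, (6,4) g=3 f=5, (7,1) g=1 f=5, (7,2) g=2 f=5, (7,3) g=3 f=5]

order=[(6,2) → (6,3)]; open=[(5,2) g=2 f=7, (5,3) g=3 f=7, (6,0) g=1 f=7, (6,4) g=3 f=5, (7,1) g=1 f=5, (7,2) g=2 f=5, (7,3) g=3 f=5]; closed=[(6,1), (6,2), (6,3)]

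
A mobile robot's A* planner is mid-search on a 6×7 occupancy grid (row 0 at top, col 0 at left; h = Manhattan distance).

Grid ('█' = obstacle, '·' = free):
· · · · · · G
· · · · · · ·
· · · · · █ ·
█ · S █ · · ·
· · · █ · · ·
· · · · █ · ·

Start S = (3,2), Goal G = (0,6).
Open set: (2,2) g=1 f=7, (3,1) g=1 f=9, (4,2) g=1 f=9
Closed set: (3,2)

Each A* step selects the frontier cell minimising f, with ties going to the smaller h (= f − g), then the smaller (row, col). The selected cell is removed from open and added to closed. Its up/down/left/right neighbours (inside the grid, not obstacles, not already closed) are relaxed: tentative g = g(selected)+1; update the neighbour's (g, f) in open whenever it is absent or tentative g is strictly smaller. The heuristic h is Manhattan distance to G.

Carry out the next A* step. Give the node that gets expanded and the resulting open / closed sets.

expanded=(2,2); open=[(1,2) g=2 f=7, (2,1) g=2 f=9, (2,3) g=2 f=7, (3,1) g=1 f=9, (4,2) g=1 f=9]; closed=[(2,2), (3,2)]

step 1: expand (2,2) (f=7, h=6) → closed; open now [(1,2) g=2 f=7, (2,1) g=2 f=9, (2,3) g=2 f=7, (3,1) g=1 f=9, (4,2) g=1 f=9]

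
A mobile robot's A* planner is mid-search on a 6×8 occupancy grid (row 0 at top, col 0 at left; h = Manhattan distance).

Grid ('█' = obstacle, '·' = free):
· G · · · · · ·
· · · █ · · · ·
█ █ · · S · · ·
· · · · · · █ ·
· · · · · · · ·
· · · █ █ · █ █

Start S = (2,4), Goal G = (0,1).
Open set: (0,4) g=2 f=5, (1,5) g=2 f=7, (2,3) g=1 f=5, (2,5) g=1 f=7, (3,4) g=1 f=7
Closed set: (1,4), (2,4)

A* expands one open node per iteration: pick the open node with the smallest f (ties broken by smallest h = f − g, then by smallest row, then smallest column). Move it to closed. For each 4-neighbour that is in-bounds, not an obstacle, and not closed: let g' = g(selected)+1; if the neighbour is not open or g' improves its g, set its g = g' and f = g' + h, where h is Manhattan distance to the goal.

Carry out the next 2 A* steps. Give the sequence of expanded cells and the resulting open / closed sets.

step 1: expand (0,4) (f=5, h=3) → closed; open now [(0,3) g=3 f=5, (0,5) g=3 f=7, (1,5) g=2 f=7, (2,3) g=1 f=5, (2,5) g=1 f=7, (3,4) g=1 f=7]
step 2: expand (0,3) (f=5, h=2) → closed; open now [(0,2) g=4 f=5, (0,5) g=3 f=7, (1,5) g=2 f=7, (2,3) g=1 f=5, (2,5) g=1 f=7, (3,4) g=1 f=7]

order=[(0,4) → (0,3)]; open=[(0,2) g=4 f=5, (0,5) g=3 f=7, (1,5) g=2 f=7, (2,3) g=1 f=5, (2,5) g=1 f=7, (3,4) g=1 f=7]; closed=[(0,3), (0,4), (1,4), (2,4)]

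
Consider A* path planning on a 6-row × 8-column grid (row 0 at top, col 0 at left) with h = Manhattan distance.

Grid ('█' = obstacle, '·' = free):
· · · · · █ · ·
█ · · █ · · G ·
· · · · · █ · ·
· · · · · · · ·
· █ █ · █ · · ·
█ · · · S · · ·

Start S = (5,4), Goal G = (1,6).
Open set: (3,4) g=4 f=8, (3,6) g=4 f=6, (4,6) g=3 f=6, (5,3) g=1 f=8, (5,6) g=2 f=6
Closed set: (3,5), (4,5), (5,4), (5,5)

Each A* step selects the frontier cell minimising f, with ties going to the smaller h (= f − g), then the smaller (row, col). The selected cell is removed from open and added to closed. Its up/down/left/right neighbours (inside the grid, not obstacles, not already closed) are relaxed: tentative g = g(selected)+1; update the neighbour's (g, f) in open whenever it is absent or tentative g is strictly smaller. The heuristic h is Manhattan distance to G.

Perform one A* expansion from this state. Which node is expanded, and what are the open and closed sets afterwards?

step 1: expand (3,6) (f=6, h=2) → closed; open now [(2,6) g=5 f=6, (3,4) g=4 f=8, (3,7) g=5 f=8, (4,6) g=3 f=6, (5,3) g=1 f=8, (5,6) g=2 f=6]

expanded=(3,6); open=[(2,6) g=5 f=6, (3,4) g=4 f=8, (3,7) g=5 f=8, (4,6) g=3 f=6, (5,3) g=1 f=8, (5,6) g=2 f=6]; closed=[(3,5), (3,6), (4,5), (5,4), (5,5)]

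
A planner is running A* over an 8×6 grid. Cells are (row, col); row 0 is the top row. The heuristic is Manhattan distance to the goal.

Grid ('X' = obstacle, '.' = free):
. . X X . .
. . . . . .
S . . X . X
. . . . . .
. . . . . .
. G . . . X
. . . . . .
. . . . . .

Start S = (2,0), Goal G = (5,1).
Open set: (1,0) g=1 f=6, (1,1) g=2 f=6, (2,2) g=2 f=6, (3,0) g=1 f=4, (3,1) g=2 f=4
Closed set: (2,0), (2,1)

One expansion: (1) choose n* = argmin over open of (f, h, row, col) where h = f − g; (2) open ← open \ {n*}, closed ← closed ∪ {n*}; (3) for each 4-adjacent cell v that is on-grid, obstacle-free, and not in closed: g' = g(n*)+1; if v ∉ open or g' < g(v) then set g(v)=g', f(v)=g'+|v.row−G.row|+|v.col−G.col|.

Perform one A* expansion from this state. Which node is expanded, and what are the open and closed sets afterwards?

expanded=(3,1); open=[(1,0) g=1 f=6, (1,1) g=2 f=6, (2,2) g=2 f=6, (3,0) g=1 f=4, (3,2) g=3 f=6, (4,1) g=3 f=4]; closed=[(2,0), (2,1), (3,1)]

step 1: expand (3,1) (f=4, h=2) → closed; open now [(1,0) g=1 f=6, (1,1) g=2 f=6, (2,2) g=2 f=6, (3,0) g=1 f=4, (3,2) g=3 f=6, (4,1) g=3 f=4]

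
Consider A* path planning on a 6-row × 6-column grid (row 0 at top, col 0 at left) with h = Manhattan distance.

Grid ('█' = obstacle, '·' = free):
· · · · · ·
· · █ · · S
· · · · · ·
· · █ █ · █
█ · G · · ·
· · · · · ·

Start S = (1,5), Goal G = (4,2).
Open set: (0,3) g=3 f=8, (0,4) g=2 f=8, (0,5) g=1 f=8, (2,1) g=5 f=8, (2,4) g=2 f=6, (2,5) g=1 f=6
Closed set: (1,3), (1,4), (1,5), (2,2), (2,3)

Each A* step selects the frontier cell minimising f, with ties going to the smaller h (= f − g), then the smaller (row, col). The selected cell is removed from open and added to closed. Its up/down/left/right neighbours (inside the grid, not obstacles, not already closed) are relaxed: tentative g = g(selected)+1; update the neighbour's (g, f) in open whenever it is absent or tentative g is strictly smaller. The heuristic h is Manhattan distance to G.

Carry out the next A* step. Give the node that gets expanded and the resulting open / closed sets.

expanded=(2,4); open=[(0,3) g=3 f=8, (0,4) g=2 f=8, (0,5) g=1 f=8, (2,1) g=5 f=8, (2,5) g=1 f=6, (3,4) g=3 f=6]; closed=[(1,3), (1,4), (1,5), (2,2), (2,3), (2,4)]

step 1: expand (2,4) (f=6, h=4) → closed; open now [(0,3) g=3 f=8, (0,4) g=2 f=8, (0,5) g=1 f=8, (2,1) g=5 f=8, (2,5) g=1 f=6, (3,4) g=3 f=6]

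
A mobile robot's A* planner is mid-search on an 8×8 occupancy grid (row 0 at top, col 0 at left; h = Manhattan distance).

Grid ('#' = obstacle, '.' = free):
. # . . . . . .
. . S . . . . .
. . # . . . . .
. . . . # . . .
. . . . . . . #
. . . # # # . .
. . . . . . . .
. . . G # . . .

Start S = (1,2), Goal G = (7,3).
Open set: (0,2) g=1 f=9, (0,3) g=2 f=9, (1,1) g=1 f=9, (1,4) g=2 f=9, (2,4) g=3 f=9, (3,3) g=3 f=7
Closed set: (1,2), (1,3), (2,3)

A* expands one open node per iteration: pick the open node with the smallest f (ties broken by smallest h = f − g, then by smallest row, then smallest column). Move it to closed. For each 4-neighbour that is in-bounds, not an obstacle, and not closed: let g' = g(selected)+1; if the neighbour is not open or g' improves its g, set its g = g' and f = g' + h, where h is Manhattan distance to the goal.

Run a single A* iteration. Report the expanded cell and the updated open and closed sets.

expanded=(3,3); open=[(0,2) g=1 f=9, (0,3) g=2 f=9, (1,1) g=1 f=9, (1,4) g=2 f=9, (2,4) g=3 f=9, (3,2) g=4 f=9, (4,3) g=4 f=7]; closed=[(1,2), (1,3), (2,3), (3,3)]

step 1: expand (3,3) (f=7, h=4) → closed; open now [(0,2) g=1 f=9, (0,3) g=2 f=9, (1,1) g=1 f=9, (1,4) g=2 f=9, (2,4) g=3 f=9, (3,2) g=4 f=9, (4,3) g=4 f=7]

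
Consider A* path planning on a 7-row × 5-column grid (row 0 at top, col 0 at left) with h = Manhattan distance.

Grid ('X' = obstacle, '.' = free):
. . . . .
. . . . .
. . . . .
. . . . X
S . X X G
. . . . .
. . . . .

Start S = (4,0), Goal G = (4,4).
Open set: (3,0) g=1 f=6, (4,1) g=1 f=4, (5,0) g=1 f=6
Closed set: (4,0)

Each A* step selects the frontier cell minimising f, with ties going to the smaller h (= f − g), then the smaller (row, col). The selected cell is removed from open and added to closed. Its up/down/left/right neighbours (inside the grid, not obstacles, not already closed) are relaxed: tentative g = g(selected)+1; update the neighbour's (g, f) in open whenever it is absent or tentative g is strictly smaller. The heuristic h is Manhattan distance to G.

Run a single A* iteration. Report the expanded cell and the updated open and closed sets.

expanded=(4,1); open=[(3,0) g=1 f=6, (3,1) g=2 f=6, (5,0) g=1 f=6, (5,1) g=2 f=6]; closed=[(4,0), (4,1)]

step 1: expand (4,1) (f=4, h=3) → closed; open now [(3,0) g=1 f=6, (3,1) g=2 f=6, (5,0) g=1 f=6, (5,1) g=2 f=6]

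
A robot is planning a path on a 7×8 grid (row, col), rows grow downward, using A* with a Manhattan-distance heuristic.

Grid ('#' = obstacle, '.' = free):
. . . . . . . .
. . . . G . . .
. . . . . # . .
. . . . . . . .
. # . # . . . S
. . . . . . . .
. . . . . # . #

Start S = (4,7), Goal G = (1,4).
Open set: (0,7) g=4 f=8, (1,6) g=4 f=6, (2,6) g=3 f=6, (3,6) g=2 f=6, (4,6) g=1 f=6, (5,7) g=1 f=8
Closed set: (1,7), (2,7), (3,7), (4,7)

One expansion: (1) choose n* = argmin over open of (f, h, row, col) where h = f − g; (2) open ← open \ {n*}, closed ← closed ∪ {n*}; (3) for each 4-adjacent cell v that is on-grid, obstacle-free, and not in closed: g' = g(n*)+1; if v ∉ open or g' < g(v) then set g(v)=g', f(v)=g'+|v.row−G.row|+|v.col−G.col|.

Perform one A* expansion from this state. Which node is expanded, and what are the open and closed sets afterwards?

expanded=(1,6); open=[(0,6) g=5 f=8, (0,7) g=4 f=8, (1,5) g=5 f=6, (2,6) g=3 f=6, (3,6) g=2 f=6, (4,6) g=1 f=6, (5,7) g=1 f=8]; closed=[(1,6), (1,7), (2,7), (3,7), (4,7)]

step 1: expand (1,6) (f=6, h=2) → closed; open now [(0,6) g=5 f=8, (0,7) g=4 f=8, (1,5) g=5 f=6, (2,6) g=3 f=6, (3,6) g=2 f=6, (4,6) g=1 f=6, (5,7) g=1 f=8]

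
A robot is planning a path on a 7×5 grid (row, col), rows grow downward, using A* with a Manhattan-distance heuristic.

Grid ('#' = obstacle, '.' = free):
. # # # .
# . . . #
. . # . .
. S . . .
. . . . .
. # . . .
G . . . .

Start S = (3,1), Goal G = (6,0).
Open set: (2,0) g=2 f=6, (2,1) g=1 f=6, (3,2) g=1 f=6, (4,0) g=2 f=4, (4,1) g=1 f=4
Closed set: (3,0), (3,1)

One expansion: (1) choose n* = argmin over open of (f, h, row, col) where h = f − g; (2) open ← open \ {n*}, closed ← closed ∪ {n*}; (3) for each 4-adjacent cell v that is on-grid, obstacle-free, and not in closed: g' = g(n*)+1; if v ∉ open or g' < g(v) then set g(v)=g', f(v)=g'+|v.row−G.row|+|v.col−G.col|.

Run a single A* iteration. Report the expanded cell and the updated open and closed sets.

expanded=(4,0); open=[(2,0) g=2 f=6, (2,1) g=1 f=6, (3,2) g=1 f=6, (4,1) g=1 f=4, (5,0) g=3 f=4]; closed=[(3,0), (3,1), (4,0)]

step 1: expand (4,0) (f=4, h=2) → closed; open now [(2,0) g=2 f=6, (2,1) g=1 f=6, (3,2) g=1 f=6, (4,1) g=1 f=4, (5,0) g=3 f=4]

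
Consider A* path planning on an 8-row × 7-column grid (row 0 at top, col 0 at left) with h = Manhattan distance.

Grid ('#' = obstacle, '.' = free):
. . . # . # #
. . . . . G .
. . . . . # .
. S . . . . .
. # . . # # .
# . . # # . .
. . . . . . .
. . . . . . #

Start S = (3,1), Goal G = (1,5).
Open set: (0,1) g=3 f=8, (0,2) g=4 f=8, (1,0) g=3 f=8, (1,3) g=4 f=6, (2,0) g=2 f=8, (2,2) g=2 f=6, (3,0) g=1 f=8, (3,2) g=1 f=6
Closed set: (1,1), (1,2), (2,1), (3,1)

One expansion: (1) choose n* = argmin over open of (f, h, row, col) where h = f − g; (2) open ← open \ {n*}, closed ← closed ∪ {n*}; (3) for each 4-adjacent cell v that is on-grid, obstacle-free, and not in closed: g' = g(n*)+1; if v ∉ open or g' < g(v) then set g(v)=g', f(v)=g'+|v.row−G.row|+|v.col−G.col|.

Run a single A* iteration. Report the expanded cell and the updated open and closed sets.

step 1: expand (1,3) (f=6, h=2) → closed; open now [(0,1) g=3 f=8, (0,2) g=4 f=8, (1,0) g=3 f=8, (1,4) g=5 f=6, (2,0) g=2 f=8, (2,2) g=2 f=6, (2,3) g=5 f=8, (3,0) g=1 f=8, (3,2) g=1 f=6]

expanded=(1,3); open=[(0,1) g=3 f=8, (0,2) g=4 f=8, (1,0) g=3 f=8, (1,4) g=5 f=6, (2,0) g=2 f=8, (2,2) g=2 f=6, (2,3) g=5 f=8, (3,0) g=1 f=8, (3,2) g=1 f=6]; closed=[(1,1), (1,2), (1,3), (2,1), (3,1)]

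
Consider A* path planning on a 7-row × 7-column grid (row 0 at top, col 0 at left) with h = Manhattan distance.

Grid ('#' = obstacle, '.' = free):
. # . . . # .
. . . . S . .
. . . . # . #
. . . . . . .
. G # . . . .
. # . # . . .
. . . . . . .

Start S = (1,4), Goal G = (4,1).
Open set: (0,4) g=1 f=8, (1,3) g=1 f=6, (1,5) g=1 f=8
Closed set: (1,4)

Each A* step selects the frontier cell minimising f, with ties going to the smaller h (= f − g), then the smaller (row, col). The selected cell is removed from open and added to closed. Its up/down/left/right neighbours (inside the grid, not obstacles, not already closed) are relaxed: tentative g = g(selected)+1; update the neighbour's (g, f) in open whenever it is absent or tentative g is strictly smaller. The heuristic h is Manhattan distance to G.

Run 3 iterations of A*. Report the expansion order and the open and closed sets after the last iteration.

step 1: expand (1,3) (f=6, h=5) → closed; open now [(0,3) g=2 f=8, (0,4) g=1 f=8, (1,2) g=2 f=6, (1,5) g=1 f=8, (2,3) g=2 f=6]
step 2: expand (1,2) (f=6, h=4) → closed; open now [(0,2) g=3 f=8, (0,3) g=2 f=8, (0,4) g=1 f=8, (1,1) g=3 f=6, (1,5) g=1 f=8, (2,2) g=3 f=6, (2,3) g=2 f=6]
step 3: expand (1,1) (f=6, h=3) → closed; open now [(0,2) g=3 f=8, (0,3) g=2 f=8, (0,4) g=1 f=8, (1,0) g=4 f=8, (1,5) g=1 f=8, (2,1) g=4 f=6, (2,2) g=3 f=6, (2,3) g=2 f=6]

order=[(1,3) → (1,2) → (1,1)]; open=[(0,2) g=3 f=8, (0,3) g=2 f=8, (0,4) g=1 f=8, (1,0) g=4 f=8, (1,5) g=1 f=8, (2,1) g=4 f=6, (2,2) g=3 f=6, (2,3) g=2 f=6]; closed=[(1,1), (1,2), (1,3), (1,4)]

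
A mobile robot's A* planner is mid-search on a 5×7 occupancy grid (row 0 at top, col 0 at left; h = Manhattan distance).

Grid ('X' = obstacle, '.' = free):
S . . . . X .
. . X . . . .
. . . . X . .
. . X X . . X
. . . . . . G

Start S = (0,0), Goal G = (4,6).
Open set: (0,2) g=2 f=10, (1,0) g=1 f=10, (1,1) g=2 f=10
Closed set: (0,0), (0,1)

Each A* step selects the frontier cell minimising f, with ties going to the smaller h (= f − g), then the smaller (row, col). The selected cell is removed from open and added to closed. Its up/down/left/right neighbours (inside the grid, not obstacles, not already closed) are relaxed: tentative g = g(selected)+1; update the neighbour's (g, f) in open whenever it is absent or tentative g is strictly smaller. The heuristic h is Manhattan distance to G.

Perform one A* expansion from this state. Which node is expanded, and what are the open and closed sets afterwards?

step 1: expand (0,2) (f=10, h=8) → closed; open now [(0,3) g=3 f=10, (1,0) g=1 f=10, (1,1) g=2 f=10]

expanded=(0,2); open=[(0,3) g=3 f=10, (1,0) g=1 f=10, (1,1) g=2 f=10]; closed=[(0,0), (0,1), (0,2)]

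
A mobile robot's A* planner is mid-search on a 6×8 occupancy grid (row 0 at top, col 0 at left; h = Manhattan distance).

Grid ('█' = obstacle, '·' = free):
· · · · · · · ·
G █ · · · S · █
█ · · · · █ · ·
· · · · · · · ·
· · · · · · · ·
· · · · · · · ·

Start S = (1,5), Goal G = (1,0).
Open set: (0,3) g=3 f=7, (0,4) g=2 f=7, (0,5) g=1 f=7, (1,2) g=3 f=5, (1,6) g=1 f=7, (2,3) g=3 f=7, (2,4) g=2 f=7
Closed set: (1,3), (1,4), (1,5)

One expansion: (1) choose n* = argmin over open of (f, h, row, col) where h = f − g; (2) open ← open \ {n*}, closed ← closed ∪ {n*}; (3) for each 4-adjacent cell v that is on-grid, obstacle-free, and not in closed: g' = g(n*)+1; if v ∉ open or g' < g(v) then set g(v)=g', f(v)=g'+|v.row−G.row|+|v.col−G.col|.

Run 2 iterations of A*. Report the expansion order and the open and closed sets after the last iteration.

step 1: expand (1,2) (f=5, h=2) → closed; open now [(0,2) g=4 f=7, (0,3) g=3 f=7, (0,4) g=2 f=7, (0,5) g=1 f=7, (1,6) g=1 f=7, (2,2) g=4 f=7, (2,3) g=3 f=7, (2,4) g=2 f=7]
step 2: expand (0,2) (f=7, h=3) → closed; open now [(0,1) g=5 f=7, (0,3) g=3 f=7, (0,4) g=2 f=7, (0,5) g=1 f=7, (1,6) g=1 f=7, (2,2) g=4 f=7, (2,3) g=3 f=7, (2,4) g=2 f=7]

order=[(1,2) → (0,2)]; open=[(0,1) g=5 f=7, (0,3) g=3 f=7, (0,4) g=2 f=7, (0,5) g=1 f=7, (1,6) g=1 f=7, (2,2) g=4 f=7, (2,3) g=3 f=7, (2,4) g=2 f=7]; closed=[(0,2), (1,2), (1,3), (1,4), (1,5)]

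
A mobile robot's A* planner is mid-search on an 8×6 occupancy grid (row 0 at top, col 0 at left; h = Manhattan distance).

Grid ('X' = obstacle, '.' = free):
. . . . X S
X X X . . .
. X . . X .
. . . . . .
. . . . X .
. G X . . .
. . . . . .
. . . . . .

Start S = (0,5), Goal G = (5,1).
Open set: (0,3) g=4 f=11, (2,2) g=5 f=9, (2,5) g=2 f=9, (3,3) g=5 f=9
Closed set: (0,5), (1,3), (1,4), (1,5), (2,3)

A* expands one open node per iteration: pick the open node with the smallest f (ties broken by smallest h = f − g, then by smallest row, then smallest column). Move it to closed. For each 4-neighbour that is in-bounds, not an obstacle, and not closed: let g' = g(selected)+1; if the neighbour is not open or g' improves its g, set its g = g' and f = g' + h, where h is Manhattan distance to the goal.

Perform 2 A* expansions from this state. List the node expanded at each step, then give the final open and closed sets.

order=[(2,2) → (3,2)]; open=[(0,3) g=4 f=11, (2,5) g=2 f=9, (3,1) g=7 f=9, (3,3) g=5 f=9, (4,2) g=7 f=9]; closed=[(0,5), (1,3), (1,4), (1,5), (2,2), (2,3), (3,2)]

step 1: expand (2,2) (f=9, h=4) → closed; open now [(0,3) g=4 f=11, (2,5) g=2 f=9, (3,2) g=6 f=9, (3,3) g=5 f=9]
step 2: expand (3,2) (f=9, h=3) → closed; open now [(0,3) g=4 f=11, (2,5) g=2 f=9, (3,1) g=7 f=9, (3,3) g=5 f=9, (4,2) g=7 f=9]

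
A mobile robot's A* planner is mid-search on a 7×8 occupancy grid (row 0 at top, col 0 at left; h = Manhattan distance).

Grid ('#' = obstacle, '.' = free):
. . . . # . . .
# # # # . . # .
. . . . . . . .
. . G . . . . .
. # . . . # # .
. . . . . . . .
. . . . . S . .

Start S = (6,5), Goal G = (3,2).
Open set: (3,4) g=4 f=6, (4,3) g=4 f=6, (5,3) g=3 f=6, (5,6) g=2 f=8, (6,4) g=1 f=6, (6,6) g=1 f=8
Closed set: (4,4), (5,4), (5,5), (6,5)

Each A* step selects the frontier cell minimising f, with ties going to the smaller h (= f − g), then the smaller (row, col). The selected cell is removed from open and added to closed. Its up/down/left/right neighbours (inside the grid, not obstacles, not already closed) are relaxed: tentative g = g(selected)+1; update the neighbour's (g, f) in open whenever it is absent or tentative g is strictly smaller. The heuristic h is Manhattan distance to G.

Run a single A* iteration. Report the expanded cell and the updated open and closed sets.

step 1: expand (3,4) (f=6, h=2) → closed; open now [(2,4) g=5 f=8, (3,3) g=5 f=6, (3,5) g=5 f=8, (4,3) g=4 f=6, (5,3) g=3 f=6, (5,6) g=2 f=8, (6,4) g=1 f=6, (6,6) g=1 f=8]

expanded=(3,4); open=[(2,4) g=5 f=8, (3,3) g=5 f=6, (3,5) g=5 f=8, (4,3) g=4 f=6, (5,3) g=3 f=6, (5,6) g=2 f=8, (6,4) g=1 f=6, (6,6) g=1 f=8]; closed=[(3,4), (4,4), (5,4), (5,5), (6,5)]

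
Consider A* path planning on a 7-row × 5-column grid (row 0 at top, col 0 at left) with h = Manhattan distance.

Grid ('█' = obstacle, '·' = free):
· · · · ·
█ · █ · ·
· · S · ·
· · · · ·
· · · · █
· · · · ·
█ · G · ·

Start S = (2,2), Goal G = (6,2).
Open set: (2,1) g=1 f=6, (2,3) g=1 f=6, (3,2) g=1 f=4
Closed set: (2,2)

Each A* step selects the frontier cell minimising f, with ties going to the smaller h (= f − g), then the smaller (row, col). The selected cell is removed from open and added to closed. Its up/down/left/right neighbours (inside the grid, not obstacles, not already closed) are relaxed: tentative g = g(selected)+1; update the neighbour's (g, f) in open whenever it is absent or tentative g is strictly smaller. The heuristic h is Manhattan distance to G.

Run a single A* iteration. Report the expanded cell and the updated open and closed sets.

step 1: expand (3,2) (f=4, h=3) → closed; open now [(2,1) g=1 f=6, (2,3) g=1 f=6, (3,1) g=2 f=6, (3,3) g=2 f=6, (4,2) g=2 f=4]

expanded=(3,2); open=[(2,1) g=1 f=6, (2,3) g=1 f=6, (3,1) g=2 f=6, (3,3) g=2 f=6, (4,2) g=2 f=4]; closed=[(2,2), (3,2)]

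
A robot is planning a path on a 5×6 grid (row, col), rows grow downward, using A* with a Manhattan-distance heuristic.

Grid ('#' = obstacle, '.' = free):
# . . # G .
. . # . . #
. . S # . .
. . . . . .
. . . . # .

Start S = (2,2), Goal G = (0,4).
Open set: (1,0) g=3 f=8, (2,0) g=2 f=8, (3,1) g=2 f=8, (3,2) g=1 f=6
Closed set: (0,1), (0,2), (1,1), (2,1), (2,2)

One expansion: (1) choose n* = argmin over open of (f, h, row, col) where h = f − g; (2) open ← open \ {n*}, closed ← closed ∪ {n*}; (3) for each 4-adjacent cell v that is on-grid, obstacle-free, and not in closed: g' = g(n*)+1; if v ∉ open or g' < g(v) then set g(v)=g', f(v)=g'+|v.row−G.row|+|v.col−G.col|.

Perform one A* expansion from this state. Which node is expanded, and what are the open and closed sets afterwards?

expanded=(3,2); open=[(1,0) g=3 f=8, (2,0) g=2 f=8, (3,1) g=2 f=8, (3,3) g=2 f=6, (4,2) g=2 f=8]; closed=[(0,1), (0,2), (1,1), (2,1), (2,2), (3,2)]

step 1: expand (3,2) (f=6, h=5) → closed; open now [(1,0) g=3 f=8, (2,0) g=2 f=8, (3,1) g=2 f=8, (3,3) g=2 f=6, (4,2) g=2 f=8]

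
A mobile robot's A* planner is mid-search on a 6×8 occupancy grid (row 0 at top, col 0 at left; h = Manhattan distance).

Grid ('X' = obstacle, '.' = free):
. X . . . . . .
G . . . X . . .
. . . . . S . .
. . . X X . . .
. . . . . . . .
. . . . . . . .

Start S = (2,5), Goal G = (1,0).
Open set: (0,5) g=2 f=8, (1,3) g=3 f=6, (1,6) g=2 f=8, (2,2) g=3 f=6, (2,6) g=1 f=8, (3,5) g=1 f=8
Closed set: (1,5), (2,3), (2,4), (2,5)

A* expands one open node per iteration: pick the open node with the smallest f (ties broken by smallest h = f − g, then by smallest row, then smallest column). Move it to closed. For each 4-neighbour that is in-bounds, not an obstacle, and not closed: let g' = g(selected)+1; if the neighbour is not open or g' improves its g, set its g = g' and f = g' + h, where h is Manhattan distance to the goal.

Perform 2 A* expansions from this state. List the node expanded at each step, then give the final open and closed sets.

step 1: expand (1,3) (f=6, h=3) → closed; open now [(0,3) g=4 f=8, (0,5) g=2 f=8, (1,2) g=4 f=6, (1,6) g=2 f=8, (2,2) g=3 f=6, (2,6) g=1 f=8, (3,5) g=1 f=8]
step 2: expand (1,2) (f=6, h=2) → closed; open now [(0,2) g=5 f=8, (0,3) g=4 f=8, (0,5) g=2 f=8, (1,1) g=5 f=6, (1,6) g=2 f=8, (2,2) g=3 f=6, (2,6) g=1 f=8, (3,5) g=1 f=8]

order=[(1,3) → (1,2)]; open=[(0,2) g=5 f=8, (0,3) g=4 f=8, (0,5) g=2 f=8, (1,1) g=5 f=6, (1,6) g=2 f=8, (2,2) g=3 f=6, (2,6) g=1 f=8, (3,5) g=1 f=8]; closed=[(1,2), (1,3), (1,5), (2,3), (2,4), (2,5)]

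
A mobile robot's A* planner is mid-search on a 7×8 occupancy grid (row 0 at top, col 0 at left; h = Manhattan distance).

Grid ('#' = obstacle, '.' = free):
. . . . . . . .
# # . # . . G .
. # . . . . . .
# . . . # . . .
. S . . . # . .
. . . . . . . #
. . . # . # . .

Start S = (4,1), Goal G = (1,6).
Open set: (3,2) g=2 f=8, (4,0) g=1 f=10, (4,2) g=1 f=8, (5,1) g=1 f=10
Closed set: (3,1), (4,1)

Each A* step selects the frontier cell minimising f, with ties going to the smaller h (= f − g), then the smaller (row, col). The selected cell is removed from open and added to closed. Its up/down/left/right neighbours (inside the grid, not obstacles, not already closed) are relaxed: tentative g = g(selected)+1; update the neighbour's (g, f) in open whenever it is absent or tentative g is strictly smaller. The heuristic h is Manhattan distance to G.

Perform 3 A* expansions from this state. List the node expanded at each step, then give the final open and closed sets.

order=[(3,2) → (2,2) → (1,2)]; open=[(0,2) g=5 f=10, (2,3) g=4 f=8, (3,3) g=3 f=8, (4,0) g=1 f=10, (4,2) g=1 f=8, (5,1) g=1 f=10]; closed=[(1,2), (2,2), (3,1), (3,2), (4,1)]

step 1: expand (3,2) (f=8, h=6) → closed; open now [(2,2) g=3 f=8, (3,3) g=3 f=8, (4,0) g=1 f=10, (4,2) g=1 f=8, (5,1) g=1 f=10]
step 2: expand (2,2) (f=8, h=5) → closed; open now [(1,2) g=4 f=8, (2,3) g=4 f=8, (3,3) g=3 f=8, (4,0) g=1 f=10, (4,2) g=1 f=8, (5,1) g=1 f=10]
step 3: expand (1,2) (f=8, h=4) → closed; open now [(0,2) g=5 f=10, (2,3) g=4 f=8, (3,3) g=3 f=8, (4,0) g=1 f=10, (4,2) g=1 f=8, (5,1) g=1 f=10]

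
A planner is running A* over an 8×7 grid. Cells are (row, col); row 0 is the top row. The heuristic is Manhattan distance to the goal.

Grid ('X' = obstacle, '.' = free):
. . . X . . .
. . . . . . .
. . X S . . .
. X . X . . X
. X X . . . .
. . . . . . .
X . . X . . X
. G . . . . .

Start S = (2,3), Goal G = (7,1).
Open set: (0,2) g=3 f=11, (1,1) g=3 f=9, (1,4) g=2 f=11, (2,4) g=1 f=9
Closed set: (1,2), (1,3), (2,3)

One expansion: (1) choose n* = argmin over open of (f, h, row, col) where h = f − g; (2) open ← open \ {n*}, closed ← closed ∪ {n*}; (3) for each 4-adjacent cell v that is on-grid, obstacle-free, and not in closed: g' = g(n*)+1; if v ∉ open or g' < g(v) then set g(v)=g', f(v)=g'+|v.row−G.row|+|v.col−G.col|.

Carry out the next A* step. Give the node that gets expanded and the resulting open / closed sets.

expanded=(1,1); open=[(0,1) g=4 f=11, (0,2) g=3 f=11, (1,0) g=4 f=11, (1,4) g=2 f=11, (2,1) g=4 f=9, (2,4) g=1 f=9]; closed=[(1,1), (1,2), (1,3), (2,3)]

step 1: expand (1,1) (f=9, h=6) → closed; open now [(0,1) g=4 f=11, (0,2) g=3 f=11, (1,0) g=4 f=11, (1,4) g=2 f=11, (2,1) g=4 f=9, (2,4) g=1 f=9]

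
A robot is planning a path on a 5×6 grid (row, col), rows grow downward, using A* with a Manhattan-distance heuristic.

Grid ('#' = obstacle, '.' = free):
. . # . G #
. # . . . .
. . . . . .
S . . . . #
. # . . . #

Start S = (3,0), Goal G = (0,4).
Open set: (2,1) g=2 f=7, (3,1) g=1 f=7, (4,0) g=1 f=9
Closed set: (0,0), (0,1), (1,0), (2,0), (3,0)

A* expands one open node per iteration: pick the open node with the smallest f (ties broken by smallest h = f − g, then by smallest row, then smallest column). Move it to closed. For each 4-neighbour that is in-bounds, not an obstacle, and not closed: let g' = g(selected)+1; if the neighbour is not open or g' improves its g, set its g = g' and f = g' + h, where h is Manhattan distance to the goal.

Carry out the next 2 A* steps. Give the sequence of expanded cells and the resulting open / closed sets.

order=[(2,1) → (2,2)]; open=[(1,2) g=4 f=7, (2,3) g=4 f=7, (3,1) g=1 f=7, (3,2) g=4 f=9, (4,0) g=1 f=9]; closed=[(0,0), (0,1), (1,0), (2,0), (2,1), (2,2), (3,0)]

step 1: expand (2,1) (f=7, h=5) → closed; open now [(2,2) g=3 f=7, (3,1) g=1 f=7, (4,0) g=1 f=9]
step 2: expand (2,2) (f=7, h=4) → closed; open now [(1,2) g=4 f=7, (2,3) g=4 f=7, (3,1) g=1 f=7, (3,2) g=4 f=9, (4,0) g=1 f=9]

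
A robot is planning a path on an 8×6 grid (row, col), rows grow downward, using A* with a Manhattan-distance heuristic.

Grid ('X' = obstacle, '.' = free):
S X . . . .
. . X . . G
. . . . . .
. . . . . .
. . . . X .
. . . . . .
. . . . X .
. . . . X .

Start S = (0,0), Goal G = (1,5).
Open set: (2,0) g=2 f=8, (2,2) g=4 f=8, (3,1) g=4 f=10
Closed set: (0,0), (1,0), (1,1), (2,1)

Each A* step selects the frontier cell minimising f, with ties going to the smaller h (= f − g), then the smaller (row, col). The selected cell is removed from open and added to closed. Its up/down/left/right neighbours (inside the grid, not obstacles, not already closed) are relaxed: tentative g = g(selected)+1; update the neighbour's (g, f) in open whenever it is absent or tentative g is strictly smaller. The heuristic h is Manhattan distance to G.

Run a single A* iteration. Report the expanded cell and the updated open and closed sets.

step 1: expand (2,2) (f=8, h=4) → closed; open now [(2,0) g=2 f=8, (2,3) g=5 f=8, (3,1) g=4 f=10, (3,2) g=5 f=10]

expanded=(2,2); open=[(2,0) g=2 f=8, (2,3) g=5 f=8, (3,1) g=4 f=10, (3,2) g=5 f=10]; closed=[(0,0), (1,0), (1,1), (2,1), (2,2)]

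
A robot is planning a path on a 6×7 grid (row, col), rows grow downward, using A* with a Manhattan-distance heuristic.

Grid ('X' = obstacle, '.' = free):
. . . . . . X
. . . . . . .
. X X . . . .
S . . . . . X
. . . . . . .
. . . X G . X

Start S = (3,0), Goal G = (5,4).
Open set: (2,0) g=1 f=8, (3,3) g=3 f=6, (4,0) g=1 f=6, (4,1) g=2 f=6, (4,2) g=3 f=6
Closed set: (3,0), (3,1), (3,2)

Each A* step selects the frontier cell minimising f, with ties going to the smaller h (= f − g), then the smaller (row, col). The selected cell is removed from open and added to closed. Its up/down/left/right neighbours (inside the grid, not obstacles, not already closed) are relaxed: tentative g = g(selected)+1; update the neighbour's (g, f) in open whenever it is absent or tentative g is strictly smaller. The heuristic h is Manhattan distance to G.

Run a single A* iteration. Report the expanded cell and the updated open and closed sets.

expanded=(3,3); open=[(2,0) g=1 f=8, (2,3) g=4 f=8, (3,4) g=4 f=6, (4,0) g=1 f=6, (4,1) g=2 f=6, (4,2) g=3 f=6, (4,3) g=4 f=6]; closed=[(3,0), (3,1), (3,2), (3,3)]

step 1: expand (3,3) (f=6, h=3) → closed; open now [(2,0) g=1 f=8, (2,3) g=4 f=8, (3,4) g=4 f=6, (4,0) g=1 f=6, (4,1) g=2 f=6, (4,2) g=3 f=6, (4,3) g=4 f=6]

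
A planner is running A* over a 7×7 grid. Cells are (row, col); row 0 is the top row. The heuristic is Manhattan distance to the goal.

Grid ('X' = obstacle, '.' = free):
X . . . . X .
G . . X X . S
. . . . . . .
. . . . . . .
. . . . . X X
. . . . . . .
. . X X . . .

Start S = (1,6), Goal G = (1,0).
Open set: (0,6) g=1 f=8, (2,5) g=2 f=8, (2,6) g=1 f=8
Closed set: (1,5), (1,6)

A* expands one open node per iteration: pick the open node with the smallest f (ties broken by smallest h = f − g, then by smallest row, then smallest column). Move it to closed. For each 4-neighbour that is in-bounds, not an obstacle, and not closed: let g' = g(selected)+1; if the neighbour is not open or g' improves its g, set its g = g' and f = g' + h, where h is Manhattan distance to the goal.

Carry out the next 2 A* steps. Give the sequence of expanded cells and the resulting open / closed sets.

step 1: expand (2,5) (f=8, h=6) → closed; open now [(0,6) g=1 f=8, (2,4) g=3 f=8, (2,6) g=1 f=8, (3,5) g=3 f=10]
step 2: expand (2,4) (f=8, h=5) → closed; open now [(0,6) g=1 f=8, (2,3) g=4 f=8, (2,6) g=1 f=8, (3,4) g=4 f=10, (3,5) g=3 f=10]

order=[(2,5) → (2,4)]; open=[(0,6) g=1 f=8, (2,3) g=4 f=8, (2,6) g=1 f=8, (3,4) g=4 f=10, (3,5) g=3 f=10]; closed=[(1,5), (1,6), (2,4), (2,5)]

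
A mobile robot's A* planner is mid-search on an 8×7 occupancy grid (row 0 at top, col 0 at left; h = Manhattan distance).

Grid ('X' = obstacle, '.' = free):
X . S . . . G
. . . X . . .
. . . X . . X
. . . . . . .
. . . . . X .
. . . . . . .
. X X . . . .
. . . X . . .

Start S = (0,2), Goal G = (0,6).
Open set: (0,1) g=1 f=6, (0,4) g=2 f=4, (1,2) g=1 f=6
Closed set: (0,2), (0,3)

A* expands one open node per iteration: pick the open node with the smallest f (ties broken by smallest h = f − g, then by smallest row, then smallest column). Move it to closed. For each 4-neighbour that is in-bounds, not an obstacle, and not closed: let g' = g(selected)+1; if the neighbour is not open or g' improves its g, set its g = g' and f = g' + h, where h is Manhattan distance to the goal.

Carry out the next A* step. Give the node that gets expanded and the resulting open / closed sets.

step 1: expand (0,4) (f=4, h=2) → closed; open now [(0,1) g=1 f=6, (0,5) g=3 f=4, (1,2) g=1 f=6, (1,4) g=3 f=6]

expanded=(0,4); open=[(0,1) g=1 f=6, (0,5) g=3 f=4, (1,2) g=1 f=6, (1,4) g=3 f=6]; closed=[(0,2), (0,3), (0,4)]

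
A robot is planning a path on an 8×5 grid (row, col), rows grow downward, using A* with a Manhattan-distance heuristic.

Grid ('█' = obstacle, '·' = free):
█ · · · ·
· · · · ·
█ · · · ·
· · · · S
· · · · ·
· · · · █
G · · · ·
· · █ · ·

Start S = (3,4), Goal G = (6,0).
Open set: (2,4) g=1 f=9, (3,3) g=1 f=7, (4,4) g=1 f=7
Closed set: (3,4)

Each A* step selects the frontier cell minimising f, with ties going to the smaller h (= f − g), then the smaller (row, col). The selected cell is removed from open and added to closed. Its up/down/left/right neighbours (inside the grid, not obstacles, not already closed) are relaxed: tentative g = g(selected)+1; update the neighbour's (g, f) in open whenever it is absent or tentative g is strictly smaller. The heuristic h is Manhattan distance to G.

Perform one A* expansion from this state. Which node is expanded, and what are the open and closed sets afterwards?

step 1: expand (3,3) (f=7, h=6) → closed; open now [(2,3) g=2 f=9, (2,4) g=1 f=9, (3,2) g=2 f=7, (4,3) g=2 f=7, (4,4) g=1 f=7]

expanded=(3,3); open=[(2,3) g=2 f=9, (2,4) g=1 f=9, (3,2) g=2 f=7, (4,3) g=2 f=7, (4,4) g=1 f=7]; closed=[(3,3), (3,4)]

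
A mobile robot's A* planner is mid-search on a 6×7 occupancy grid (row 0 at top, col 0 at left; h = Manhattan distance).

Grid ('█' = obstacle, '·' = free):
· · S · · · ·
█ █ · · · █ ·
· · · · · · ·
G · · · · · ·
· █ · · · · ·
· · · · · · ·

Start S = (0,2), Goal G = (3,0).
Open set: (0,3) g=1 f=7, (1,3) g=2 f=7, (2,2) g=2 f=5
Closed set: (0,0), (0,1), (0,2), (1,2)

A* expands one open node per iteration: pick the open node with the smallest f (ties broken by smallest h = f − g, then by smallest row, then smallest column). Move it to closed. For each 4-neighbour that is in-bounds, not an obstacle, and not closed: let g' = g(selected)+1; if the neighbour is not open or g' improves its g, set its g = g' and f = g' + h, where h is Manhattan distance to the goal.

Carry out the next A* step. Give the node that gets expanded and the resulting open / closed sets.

step 1: expand (2,2) (f=5, h=3) → closed; open now [(0,3) g=1 f=7, (1,3) g=2 f=7, (2,1) g=3 f=5, (2,3) g=3 f=7, (3,2) g=3 f=5]

expanded=(2,2); open=[(0,3) g=1 f=7, (1,3) g=2 f=7, (2,1) g=3 f=5, (2,3) g=3 f=7, (3,2) g=3 f=5]; closed=[(0,0), (0,1), (0,2), (1,2), (2,2)]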